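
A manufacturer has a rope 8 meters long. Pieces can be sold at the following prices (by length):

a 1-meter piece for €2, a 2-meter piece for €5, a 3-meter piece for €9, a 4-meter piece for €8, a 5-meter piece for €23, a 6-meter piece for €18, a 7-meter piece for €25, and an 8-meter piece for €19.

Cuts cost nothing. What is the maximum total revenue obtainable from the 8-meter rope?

32

Consider every possible first cut. r[k] is the best of p[i]+r[k−i] over all sellable i≤k.
r[1] = 2
r[2] = 5
r[3] = 9
r[4] = 11  (first piece 1, then r[3]=9)
r[5] = 23
r[6] = 25  (first piece 1, then r[5]=23)
r[7] = 28  (first piece 2, then r[5]=23)
r[8] = 32  (first piece 3, then r[5]=23)
One optimal cutting: 5 + 3 → €23 + €9 = €32.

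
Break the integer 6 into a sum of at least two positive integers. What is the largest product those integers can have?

Fill f[k] for k=2..6: at each k try every first piece i and multiply by the better of (k−i) uncut or f[k−i].
f[2] = 1*max(1,0) = 1*1 = 1
f[3] = 1*max(2,1) = 1*2 = 2
f[4] = 2*max(2,1) = 2*2 = 4
f[5] = 2*max(3,2) = 2*3 = 6
f[6] = 3*max(3,2) = 3*3 = 9
One optimal split: 3 + 3; product 3*3 = 9.

9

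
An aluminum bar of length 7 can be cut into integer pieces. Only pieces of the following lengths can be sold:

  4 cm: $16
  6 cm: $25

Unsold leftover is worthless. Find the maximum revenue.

25

Build best[k] bottom-up: best[k] = max over allowed piece i of (p[i] + best[k−i]).
best[1] = 0
best[2] = 0
best[3] = 0
best[4] = 16
best[5] = 16
best[6] = 25
best[7] = 25
One optimal cutting: pieces 6 with 1 cm of scrap → $25.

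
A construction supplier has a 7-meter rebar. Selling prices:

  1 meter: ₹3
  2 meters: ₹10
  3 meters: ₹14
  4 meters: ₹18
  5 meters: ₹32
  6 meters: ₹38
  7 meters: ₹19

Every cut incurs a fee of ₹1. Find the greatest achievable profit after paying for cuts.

41

Build r[k] bottom-up: r[k] = max over allowed piece i of (p[i] + r[k−i]) − 1 per cut.
r[1] = 3
r[2] = 10
r[3] = 14
r[4] = 19  (first piece 2, then r[2]=10)
r[5] = 32
r[6] = 38
r[7] = 41  (first piece 2, then r[5]=32)
One optimal plan: pieces 5 + 2 (1 cut) → ₹42 − ₹1 = ₹41.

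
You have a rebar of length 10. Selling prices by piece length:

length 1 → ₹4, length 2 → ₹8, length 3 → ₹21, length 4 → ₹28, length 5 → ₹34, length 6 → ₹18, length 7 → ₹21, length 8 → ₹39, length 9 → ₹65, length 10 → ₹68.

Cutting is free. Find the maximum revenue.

70

Consider every possible first cut. r[k] is the best of p[i]+r[k−i] over all sellable i≤k.
r[1] = 4
r[2] = 8  (first piece 1, then r[1]=4)
r[3] = 21
r[4] = 28
r[5] = 34
r[6] = 42  (first piece 3, then r[3]=21)
r[7] = 49  (first piece 3, then r[4]=28)
r[8] = 56  (first piece 4, then r[4]=28)
r[9] = 65
r[10] = 70  (first piece 3, then r[7]=49)
One optimal cutting: 4 + 3 + 3 → ₹28 + ₹21 + ₹21 = ₹70.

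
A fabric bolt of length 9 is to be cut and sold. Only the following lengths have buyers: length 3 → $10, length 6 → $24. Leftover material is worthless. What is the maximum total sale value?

Let best[k] be the best obtainable value from length k. For each k, try every first piece i and keep the best of price[i] + best[k−i].
best[1] = 0
best[2] = 0
best[3] = 10
best[4] = 10
best[5] = 10
best[6] = max(10+10, 24+0) = 24
best[7] = max(10+10, 24+0) = 24
best[8] = max(10+10, 24+0) = 24
best[9] = max(10+24, 24+10) = 34
One optimal cutting: 6 + 3 → $34.

34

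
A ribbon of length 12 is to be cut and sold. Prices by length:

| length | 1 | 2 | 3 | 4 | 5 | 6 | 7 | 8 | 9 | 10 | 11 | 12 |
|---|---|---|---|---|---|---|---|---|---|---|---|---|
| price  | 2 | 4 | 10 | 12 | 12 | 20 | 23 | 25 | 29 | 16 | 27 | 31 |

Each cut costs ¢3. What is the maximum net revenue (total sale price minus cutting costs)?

37

Consider every possible first cut. r[k] is the best of p[i]+r[k−i] over all sellable i≤k, charging 3 whenever i<k.
r[1] = 2
r[2] = 4
r[3] = 10
r[4] = 12
r[5] = 12
r[6] = 20
r[7] = 23
r[8] = 25
r[9] = 29
r[10] = 30  (first piece 3, then r[7]=23)
r[11] = 32  (first piece 3, then r[8]=25)
r[12] = 37  (first piece 6, then r[6]=20)
One optimal plan: pieces 6 + 6 (1 cut) → ¢40 − ¢3 = ¢37.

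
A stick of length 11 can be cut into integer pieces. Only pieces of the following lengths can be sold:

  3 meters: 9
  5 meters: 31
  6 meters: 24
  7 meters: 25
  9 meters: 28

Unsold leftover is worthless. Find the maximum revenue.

62

Build best[k] bottom-up: best[k] = max over allowed piece i of (p[i] + best[k−i]).
best[1] = 0
best[2] = 0
best[3] = 9
best[4] = 9
best[5] = 31
best[6] = 31
best[7] = 31
best[8] = 40  (first piece 3, then best[5]=31)
best[9] = 40
best[10] = 62  (first piece 5, then best[5]=31)
best[11] = 62
One optimal cutting: pieces 5 + 5 with 1 meter of scrap → 62.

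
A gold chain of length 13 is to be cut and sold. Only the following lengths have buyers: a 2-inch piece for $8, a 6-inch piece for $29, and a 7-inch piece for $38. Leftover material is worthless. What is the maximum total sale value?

67

Let best[k] be the best obtainable value from length k. For each k, try every first piece i and keep the best of price[i] + best[k−i].
best[1] = 0
best[2] = 8
best[3] = 8
best[4] = 16  (first piece 2, then best[2]=8)
best[5] = 16
best[6] = 29
best[7] = 38
best[8] = 38
best[9] = 46  (first piece 2, then best[7]=38)
best[10] = 46
best[11] = 54  (first piece 2, then best[9]=46)
best[12] = 58  (first piece 6, then best[6]=29)
best[13] = 67  (first piece 6, then best[7]=38)
One optimal cutting: 7 + 6 → $67.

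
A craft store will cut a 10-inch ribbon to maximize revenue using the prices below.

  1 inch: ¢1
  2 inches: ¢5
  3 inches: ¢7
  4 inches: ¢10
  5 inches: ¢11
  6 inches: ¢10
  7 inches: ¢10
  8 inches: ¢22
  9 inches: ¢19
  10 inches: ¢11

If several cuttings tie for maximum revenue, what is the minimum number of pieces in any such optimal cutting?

Consider every possible first cut. r[k] is the best of p[i]+r[k−i] over all sellable i≤k.
r[1] = 1
r[2] = max(1+1, 5+0) = 5
r[3] = max(1+5, 5+1, 7+0) = 7
r[4] = max(1+7, 5+5, 7+1, 10+0) = 10
r[5] = max(1+10, 5+7, 7+5, 10+1, 11+0) = 12
r[6] = max(1+12, 5+10, 7+7, 10+5, 11+1, 10+0) = 15
r[7] = max(1+15, 5+12, 7+10, …, 10+1, 10+0) = 17
r[8] = max(1+17, 5+15, 7+12, …, 10+1, 22+0) = 22
r[9] = max(1+22, 5+17, 7+15, …, 22+1, 19+0) = 23
r[10] = max(1+23, 5+22, 7+17, …, 19+1, 11+0) = 27
Maximum revenue is ¢27.
Now minimize piece count subject to staying optimal: for each k, pieces[k] = 1 + min over i with p[i]+r[k−i]=r[k] of pieces[k−i].
pieces[7] = 2
pieces[8] = 1
pieces[9] = 2
pieces[10] = 2

2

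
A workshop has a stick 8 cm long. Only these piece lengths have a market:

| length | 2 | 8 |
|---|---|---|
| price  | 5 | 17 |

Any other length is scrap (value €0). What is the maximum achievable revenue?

20

Consider every possible first cut. f[k] is the best of p[i]+f[k−i] over all sellable i≤k.
f[1] = 0
f[2] = 5
f[3] = 5
f[4] = 10  (first piece 2, then f[2]=5)
f[5] = 10
f[6] = 15  (first piece 2, then f[4]=10)
f[7] = 15
f[8] = 20  (first piece 2, then f[6]=15)
One optimal cutting: 2 + 2 + 2 + 2 → €20.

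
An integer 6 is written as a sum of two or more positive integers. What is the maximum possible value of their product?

9

Fill prod[k] for k=2..6: at each k try every first piece i and multiply by the better of (k−i) uncut or prod[k−i].
prod[2] = 1×max(1,0) = 1×1 = 1
prod[3] = max(1×2, 2×1) = 2
prod[4] = max(1×3, 2×2, 3×1) = 4
prod[5] = max(1×4, 2×3, 3×2, 4×1) = 6
prod[6] = max(1×6, 2×4, 3×3, 4×2, 5×1) = 9
One optimal split: 3 + 3; product 3×3 = 9.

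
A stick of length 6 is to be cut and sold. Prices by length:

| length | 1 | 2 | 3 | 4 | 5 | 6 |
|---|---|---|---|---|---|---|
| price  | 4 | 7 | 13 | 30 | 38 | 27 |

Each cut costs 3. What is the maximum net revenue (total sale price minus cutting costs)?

39

Let r[k] be the best obtainable value from length k. For each k, try every first piece i and keep the best of price[i] + r[k−i] minus the 3 cut fee when i<k.
r[1] = 4
r[2] = max(4+4-3, 7+0) = 7
r[3] = max(4+7-3, 7+4-3, 13+0) = 13
r[4] = max(4+13-3, 7+7-3, 13+4-3, 30+0) = 30
r[5] = max(4+30-3, 7+13-3, 13+7-3, 30+4-3, 38+0) = 38
r[6] = max(4+38-3, 7+30-3, 13+13-3, 30+7-3, 38+4-3, 27+0) = 39
One optimal plan: pieces 5 + 1 (1 cut) → 42 − 3 = 39.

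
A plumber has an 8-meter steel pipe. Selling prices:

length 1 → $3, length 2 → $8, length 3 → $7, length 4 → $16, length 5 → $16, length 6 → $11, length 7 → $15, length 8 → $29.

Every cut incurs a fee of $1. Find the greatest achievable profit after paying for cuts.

31

Consider every possible first cut. net[k] is the best of p[i]+net[k−i] over all sellable i≤k, charging 1 whenever i<k.
net[1] = 3
net[2] = max(3+3-1, 8+0) = 8
net[3] = max(3+8-1, 8+3-1, 7+0) = 10
net[4] = max(3+10-1, 8+8-1, 7+3-1, 16+0) = 16
net[5] = max(3+16-1, 8+10-1, 7+8-1, 16+3-1, 16+0) = 18
net[6] = max(3+18-1, 8+16-1, 7+10-1, 16+8-1, 16+3-1, 11+0) = 23
net[7] = max(3+23-1, 8+18-1, 7+16-1, …, 11+3-1, 15+0) = 25
net[8] = max(3+25-1, 8+23-1, 7+18-1, …, 15+3-1, 29+0) = 31
One optimal plan: pieces 4 + 4 (1 cut) → $32 − $1 = $31.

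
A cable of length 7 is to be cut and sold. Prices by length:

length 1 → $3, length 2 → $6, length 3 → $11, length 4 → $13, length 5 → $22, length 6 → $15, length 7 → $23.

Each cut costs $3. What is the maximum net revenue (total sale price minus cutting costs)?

Let net[k] be the best obtainable value from length k. For each k, try every first piece i and keep the best of price[i] + net[k−i] minus the 3 cut fee when i<k.
net[1] = 3
net[2] = 6
net[3] = 11
net[4] = 13
net[5] = 22
net[6] = 22  (first piece 1, then net[5]=22)
net[7] = 25  (first piece 2, then net[5]=22)
One optimal plan: pieces 5 + 2 (1 cut) → $28 − $3 = $25.

25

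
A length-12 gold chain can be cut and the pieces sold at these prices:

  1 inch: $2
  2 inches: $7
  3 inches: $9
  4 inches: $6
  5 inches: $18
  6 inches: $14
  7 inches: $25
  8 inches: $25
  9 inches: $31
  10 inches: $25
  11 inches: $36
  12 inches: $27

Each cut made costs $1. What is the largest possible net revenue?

42

Let r[k] be the best obtainable value from length k. For each k, try every first piece i and keep the best of price[i] + r[k−i] minus the 1 cut fee when i<k.
r[1] = 2
r[2] = 7
r[3] = 9
r[4] = 13  (first piece 2, then r[2]=7)
r[5] = 18
r[6] = 19  (first piece 1, then r[5]=18)
r[7] = 25
r[8] = 26  (first piece 1, then r[7]=25)
r[9] = 31  (first piece 2, then r[7]=25)
r[10] = 35  (first piece 5, then r[5]=18)
r[11] = 37  (first piece 2, then r[9]=31)
r[12] = 42  (first piece 5, then r[7]=25)
One optimal plan: pieces 7 + 5 (1 cut) → $43 − $1 = $42.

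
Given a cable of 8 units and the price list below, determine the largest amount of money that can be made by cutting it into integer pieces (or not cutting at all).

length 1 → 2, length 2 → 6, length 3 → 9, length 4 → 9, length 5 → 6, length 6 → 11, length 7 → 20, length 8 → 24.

Consider every possible first cut. best[k] is the best of p[i]+best[k−i] over all sellable i≤k.
best[1] = 2
best[2] = 6
best[3] = 9
best[4] = 12  (first piece 2, then best[2]=6)
best[5] = 15  (first piece 2, then best[3]=9)
best[6] = 18  (first piece 2, then best[4]=12)
best[7] = 21  (first piece 2, then best[5]=15)
best[8] = 24  (first piece 2, then best[6]=18)
One optimal cutting: 2 + 2 + 2 + 2 → 6 + 6 + 6 + 6 = 24.

24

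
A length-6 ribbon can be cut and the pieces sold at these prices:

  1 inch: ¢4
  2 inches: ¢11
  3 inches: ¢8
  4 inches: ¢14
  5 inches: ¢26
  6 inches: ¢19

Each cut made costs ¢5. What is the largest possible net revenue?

Let net[k] be the best obtainable value from length k. For each k, try every first piece i and keep the best of price[i] + net[k−i] minus the 5 cut fee when i<k.
net[1] = 4
net[2] = 11
net[3] = 10  (first piece 1, then net[2]=11)
net[4] = 17  (first piece 2, then net[2]=11)
net[5] = 26
net[6] = 25  (first piece 1, then net[5]=26)
One optimal plan: pieces 5 + 1 (1 cut) → ¢30 − ¢5 = ¢25.

25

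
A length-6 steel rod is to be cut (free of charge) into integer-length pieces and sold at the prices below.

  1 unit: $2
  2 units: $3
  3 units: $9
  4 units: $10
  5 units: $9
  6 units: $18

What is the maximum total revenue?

Build best[k] bottom-up: best[k] = max over allowed piece i of (p[i] + best[k−i]).
best[1] = 2
best[2] = max(2+2, 3+0) = 4
best[3] = max(2+4, 3+2, 9+0) = 9
best[4] = max(2+9, 3+4, 9+2, 10+0) = 11
best[5] = max(2+11, 3+9, 9+4, 10+2, 9+0) = 13
best[6] = max(2+13, 3+11, 9+9, 10+4, 9+2, 18+0) = 18
One optimal cutting: 3 + 3 → $9 + $9 = $18.

18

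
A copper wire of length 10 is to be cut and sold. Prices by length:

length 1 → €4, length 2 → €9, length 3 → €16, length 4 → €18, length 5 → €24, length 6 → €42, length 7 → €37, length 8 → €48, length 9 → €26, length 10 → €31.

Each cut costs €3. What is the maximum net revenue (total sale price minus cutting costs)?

Consider every possible first cut. net[k] is the best of p[i]+net[k−i] over all sellable i≤k, charging 3 whenever i<k.
net[1] = 4
net[2] = 9
net[3] = 16
net[4] = 18
net[5] = 24
net[6] = 42
net[7] = 43  (first piece 1, then net[6]=42)
net[8] = 48  (first piece 2, then net[6]=42)
net[9] = 55  (first piece 3, then net[6]=42)
net[10] = 57  (first piece 4, then net[6]=42)
One optimal plan: pieces 6 + 4 (1 cut) → €60 − €3 = €57.

57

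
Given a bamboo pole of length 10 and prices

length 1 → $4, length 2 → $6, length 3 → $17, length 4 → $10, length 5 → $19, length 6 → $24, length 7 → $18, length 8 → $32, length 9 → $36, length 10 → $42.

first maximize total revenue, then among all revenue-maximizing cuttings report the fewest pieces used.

Build r[k] bottom-up: r[k] = max over allowed piece i of (p[i] + r[k−i]).
r[1] = 4
r[2] = max(4+4, 6+0) = 8
r[3] = max(4+8, 6+4, 17+0) = 17
r[4] = max(4+17, 6+8, 17+4, 10+0) = 21
r[5] = max(4+21, 6+17, 17+8, 10+4, 19+0) = 25
r[6] = max(4+25, 6+21, 17+17, 10+8, 19+4, 24+0) = 34
r[7] = max(4+34, 6+25, 17+21, …, 24+4, 18+0) = 38
r[8] = max(4+38, 6+34, 17+25, …, 18+4, 32+0) = 42
r[9] = max(4+42, 6+38, 17+34, …, 32+4, 36+0) = 51
r[10] = max(4+51, 6+42, 17+38, …, 36+4, 42+0) = 55
Maximum revenue is $55.
Now minimize piece count subject to staying optimal: for each k, pieces[k] = 1 + min over i with p[i]+r[k−i]=r[k] of pieces[k−i].
pieces[7] = 3
pieces[8] = 4
pieces[9] = 3
pieces[10] = 4

4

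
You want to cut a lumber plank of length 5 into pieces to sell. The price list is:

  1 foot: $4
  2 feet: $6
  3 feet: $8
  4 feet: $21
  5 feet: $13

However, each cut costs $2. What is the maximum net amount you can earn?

Consider every possible first cut. r[k] is the best of p[i]+r[k−i] over all sellable i≤k, charging 2 whenever i<k.
r[1] = 4
r[2] = max(4+4-2, 6+0) = 6
r[3] = max(4+6-2, 6+4-2, 8+0) = 8
r[4] = max(4+8-2, 6+6-2, 8+4-2, 21+0) = 21
r[5] = max(4+21-2, 6+8-2, 8+6-2, 21+4-2, 13+0) = 23
One optimal plan: pieces 4 + 1 (1 cut) → $25 − $2 = $23.

23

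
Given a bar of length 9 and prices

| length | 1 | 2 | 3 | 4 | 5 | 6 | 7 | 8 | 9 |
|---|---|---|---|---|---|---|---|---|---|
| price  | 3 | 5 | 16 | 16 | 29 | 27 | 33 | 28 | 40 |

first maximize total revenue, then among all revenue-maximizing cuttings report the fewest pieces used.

Consider every possible first cut. r[k] is the best of p[i]+r[k−i] over all sellable i≤k.
r[1] = 3
r[2] = max(3+3, 5+0) = 6
r[3] = max(3+6, 5+3, 16+0) = 16
r[4] = max(3+16, 5+6, 16+3, 16+0) = 19
r[5] = max(3+19, 5+16, 16+6, 16+3, 29+0) = 29
r[6] = max(3+29, 5+19, 16+16, 16+6, 29+3, 27+0) = 32
r[7] = max(3+32, 5+29, 16+19, …, 27+3, 33+0) = 35
r[8] = max(3+35, 5+32, 16+29, …, 33+3, 28+0) = 45
r[9] = max(3+45, 5+35, 16+32, …, 28+3, 40+0) = 48
Maximum revenue is €48.
Now minimize piece count subject to staying optimal: for each k, pieces[k] = 1 + min over i with p[i]+r[k−i]=r[k] of pieces[k−i].
pieces[6] = 2
pieces[7] = 3
pieces[8] = 2
pieces[9] = 3

3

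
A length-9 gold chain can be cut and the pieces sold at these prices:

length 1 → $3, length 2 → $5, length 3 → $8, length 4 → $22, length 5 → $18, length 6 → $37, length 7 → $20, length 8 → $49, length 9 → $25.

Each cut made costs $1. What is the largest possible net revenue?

Let v[k] be the best obtainable value from length k. For each k, try every first piece i and keep the best of price[i] + v[k−i] minus the 1 cut fee when i<k.
v[1] = 3
v[2] = 5  (first piece 1, then v[1]=3)
v[3] = 8
v[4] = 22
v[5] = 24  (first piece 1, then v[4]=22)
v[6] = 37
v[7] = 39  (first piece 1, then v[6]=37)
v[8] = 49
v[9] = 51  (first piece 1, then v[8]=49)
One optimal plan: pieces 8 + 1 (1 cut) → $52 − $1 = $51.

51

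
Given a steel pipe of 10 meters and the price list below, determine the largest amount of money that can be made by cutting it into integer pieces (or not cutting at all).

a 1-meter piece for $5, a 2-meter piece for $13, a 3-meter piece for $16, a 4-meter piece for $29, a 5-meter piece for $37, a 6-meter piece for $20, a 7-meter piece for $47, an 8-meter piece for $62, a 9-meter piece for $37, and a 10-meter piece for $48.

75

Build v[k] bottom-up: v[k] = max over allowed piece i of (p[i] + v[k−i]).
v[1] = 5
v[2] = max(5+5, 13+0) = 13
v[3] = max(5+13, 13+5, 16+0) = 18
v[4] = max(5+18, 13+13, 16+5, 29+0) = 29
v[5] = max(5+29, 13+18, 16+13, 29+5, 37+0) = 37
v[6] = max(5+37, 13+29, 16+18, 29+13, 37+5, 20+0) = 42
v[7] = max(5+42, 13+37, 16+29, …, 20+5, 47+0) = 50
v[8] = max(5+50, 13+42, 16+37, …, 47+5, 62+0) = 62
v[9] = max(5+62, 13+50, 16+42, …, 62+5, 37+0) = 67
v[10] = max(5+67, 13+62, 16+50, …, 37+5, 48+0) = 75
One optimal cutting: 8 + 2 → $62 + $13 = $75.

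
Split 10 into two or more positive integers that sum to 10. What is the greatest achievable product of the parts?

36

Fill P[k] for k=2..10: at each k try every first piece i and multiply by the better of (k−i) uncut or P[k−i].
Small cases: P[2]=1, P[3]=2, P[4]=4, P[5]=6.
P[6] = 3*max(3,2) = 3*3 = 9
P[7] = 2*max(5,6) = 2*6 = 12
P[8] = 2*max(6,9) = 2*9 = 18
P[9] = 3*max(6,9) = 3*9 = 27
P[10] = 2*max(8,18) = 2*18 = 36
One optimal split: 3 + 3 + 2 + 2; product 3*3*2*2 = 36.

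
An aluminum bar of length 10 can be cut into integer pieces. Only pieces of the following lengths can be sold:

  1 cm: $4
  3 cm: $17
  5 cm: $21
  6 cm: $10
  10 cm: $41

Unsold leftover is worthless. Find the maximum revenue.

55

Consider every possible first cut. best[k] is the best of p[i]+best[k−i] over all sellable i≤k.
best[1] = 4
best[2] = 8  (first piece 1, then best[1]=4)
best[3] = max(4+8, 17+0) = 17
best[4] = max(4+17, 17+4) = 21
best[5] = max(4+21, 17+8, 21+0) = 25
best[6] = max(4+25, 17+17, 21+4, 10+0) = 34
best[7] = max(4+34, 17+21, 21+8, 10+4) = 38
best[8] = max(4+38, 17+25, 21+17, 10+8) = 42
best[9] = max(4+42, 17+34, 21+21, 10+17) = 51
best[10] = max(4+51, 17+38, 21+25, 10+21, 41+0) = 55
One optimal cutting: 3 + 3 + 3 + 1 → $55.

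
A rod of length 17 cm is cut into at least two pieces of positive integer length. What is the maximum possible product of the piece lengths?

Let P[k] be the best product for length k (with at least one cut). For each first piece i, the rest contributes max(k−i, P[k−i]).
Small cases: P[2]=1, P[3]=2, P[4]=4, P[5]=6, P[6]=9, P[7]=12, P[8]=18, P[9]=27.
P[10] = max(1*27, 2*18, 3*12, …, 8*2, 9*1) = 36
P[11] = max(1*36, 2*27, 3*18, …, 9*2, 10*1) = 54
P[12] = max(1*54, 2*36, 3*27, …, 10*2, 11*1) = 81
P[13] = max(1*81, 2*54, 3*36, …, 11*2, 12*1) = 108
P[14] = max(1*108, 2*81, 3*54, …, 12*2, 13*1) = 162
P[15] = max(1*162, 2*108, 3*81, …, 13*2, 14*1) = 243
P[16] = max(1*243, 2*162, 3*108, …, 14*2, 15*1) = 324
P[17] = max(1*324, 2*243, 3*162, …, 15*2, 16*1) = 486
One optimal split: 3 + 3 + 3 + 3 + 3 + 2; product 3*3*3*3*3*2 = 486.

486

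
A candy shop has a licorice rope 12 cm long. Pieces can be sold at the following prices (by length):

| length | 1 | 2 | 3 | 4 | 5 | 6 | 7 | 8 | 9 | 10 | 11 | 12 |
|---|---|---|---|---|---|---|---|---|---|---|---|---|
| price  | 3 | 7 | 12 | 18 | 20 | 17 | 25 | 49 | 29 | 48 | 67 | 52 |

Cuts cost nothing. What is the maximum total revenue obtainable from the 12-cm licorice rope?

70

Build R[k] bottom-up: R[k] = max over allowed piece i of (p[i] + R[k−i]).
R[1] = 3
R[2] = max(3+3, 7+0) = 7
R[3] = max(3+7, 7+3, 12+0) = 12
R[4] = max(3+12, 7+7, 12+3, 18+0) = 18
R[5] = max(3+18, 7+12, 12+7, 18+3, 20+0) = 21
R[6] = max(3+21, 7+18, 12+12, 18+7, 20+3, 17+0) = 25
R[7] = max(3+25, 7+21, 12+18, …, 17+3, 25+0) = 30
R[8] = max(3+30, 7+25, 12+21, …, 25+3, 49+0) = 49
R[9] = max(3+49, 7+30, 12+25, …, 49+3, 29+0) = 52
R[10] = max(3+52, 7+49, 12+30, …, 29+3, 48+0) = 56
R[11] = max(3+56, 7+52, 12+49, …, 48+3, 67+0) = 67
R[12] = max(3+67, 7+56, 12+52, …, 67+3, 52+0) = 70
One optimal cutting: 11 + 1 → ¢67 + ¢3 = ¢70.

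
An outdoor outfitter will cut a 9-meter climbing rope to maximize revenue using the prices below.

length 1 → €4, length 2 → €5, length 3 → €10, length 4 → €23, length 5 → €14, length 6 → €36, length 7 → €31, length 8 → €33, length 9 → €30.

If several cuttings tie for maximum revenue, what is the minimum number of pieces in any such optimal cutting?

3

Build r[k] bottom-up: r[k] = max over allowed piece i of (p[i] + r[k−i]).
r[1] = 4
r[2] = max(4+4, 5+0) = 8
r[3] = max(4+8, 5+4, 10+0) = 12
r[4] = max(4+12, 5+8, 10+4, 23+0) = 23
r[5] = max(4+23, 5+12, 10+8, 23+4, 14+0) = 27
r[6] = max(4+27, 5+23, 10+12, 23+8, 14+4, 36+0) = 36
r[7] = max(4+36, 5+27, 10+23, …, 36+4, 31+0) = 40
r[8] = max(4+40, 5+36, 10+27, …, 31+4, 33+0) = 46
r[9] = max(4+46, 5+40, 10+36, …, 33+4, 30+0) = 50
Maximum revenue is €50.
Now minimize piece count subject to staying optimal: for each k, pieces[k] = 1 + min over i with p[i]+r[k−i]=r[k] of pieces[k−i].
pieces[6] = 1
pieces[7] = 2
pieces[8] = 2
pieces[9] = 3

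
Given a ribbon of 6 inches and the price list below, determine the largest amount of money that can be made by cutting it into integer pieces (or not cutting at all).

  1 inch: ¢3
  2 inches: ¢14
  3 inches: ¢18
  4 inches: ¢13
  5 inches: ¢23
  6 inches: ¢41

Consider every possible first cut. r[k] is the best of p[i]+r[k−i] over all sellable i≤k.
r[1] = 3
r[2] = 14
r[3] = 18
r[4] = 28  (first piece 2, then r[2]=14)
r[5] = 32  (first piece 2, then r[3]=18)
r[6] = 42  (first piece 2, then r[4]=28)
One optimal cutting: 2 + 2 + 2 → ¢14 + ¢14 + ¢14 = ¢42.

42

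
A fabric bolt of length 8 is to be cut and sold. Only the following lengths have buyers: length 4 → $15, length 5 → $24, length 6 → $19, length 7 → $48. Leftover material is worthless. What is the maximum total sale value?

Build r[k] bottom-up: r[k] = max over allowed piece i of (p[i] + r[k−i]).
r[1] = 0
r[2] = 0
r[3] = 0
r[4] = 15
r[5] = 24
r[6] = 24
r[7] = 48
r[8] = 48
One optimal cutting: pieces 7 with 1 yard of scrap → $48.

48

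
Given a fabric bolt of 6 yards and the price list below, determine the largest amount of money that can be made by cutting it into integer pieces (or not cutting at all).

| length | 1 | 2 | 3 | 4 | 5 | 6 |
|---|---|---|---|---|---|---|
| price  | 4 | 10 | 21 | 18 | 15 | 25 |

42

Build R[k] bottom-up: R[k] = max over allowed piece i of (p[i] + R[k−i]).
R[1] = 4
R[2] = 10
R[3] = 21
R[4] = 25  (first piece 1, then R[3]=21)
R[5] = 31  (first piece 2, then R[3]=21)
R[6] = 42  (first piece 3, then R[3]=21)
One optimal cutting: 3 + 3 → $21 + $21 = $42.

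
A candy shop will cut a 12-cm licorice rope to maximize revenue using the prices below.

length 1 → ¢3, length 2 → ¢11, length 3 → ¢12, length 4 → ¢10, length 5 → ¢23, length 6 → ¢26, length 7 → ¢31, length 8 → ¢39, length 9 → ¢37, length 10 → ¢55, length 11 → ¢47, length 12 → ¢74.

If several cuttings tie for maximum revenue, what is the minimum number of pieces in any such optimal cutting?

1

Let r[k] be the best obtainable value from length k. For each k, try every first piece i and keep the best of price[i] + r[k−i].
r[1] = 3
r[2] = 11
r[3] = 14  (first piece 1, then r[2]=11)
r[4] = 22  (first piece 2, then r[2]=11)
r[5] = 25  (first piece 1, then r[4]=22)
r[6] = 33  (first piece 2, then r[4]=22)
r[7] = 36  (first piece 1, then r[6]=33)
r[8] = 44  (first piece 2, then r[6]=33)
r[9] = 47  (first piece 1, then r[8]=44)
r[10] = 55  (first piece 2, then r[8]=44)
r[11] = 58  (first piece 1, then r[10]=55)
r[12] = 74
Maximum revenue is ¢74.
Now minimize piece count subject to staying optimal: for each k, pieces[k] = 1 + min over i with p[i]+r[k−i]=r[k] of pieces[k−i].
pieces[9] = 5
pieces[10] = 1
pieces[11] = 2
pieces[12] = 1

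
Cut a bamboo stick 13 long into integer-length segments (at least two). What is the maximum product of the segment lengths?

Define f[k] = max over 1≤i<k of i · max(k−i, f[k−i]); the inner max lets the remainder stay uncut if that's better.
f[2] = 1·max(1,0) = 1·1 = 1
f[3] = 1·max(2,1) = 1·2 = 2
f[4] = 2·max(2,1) = 2·2 = 4
f[5] = 2·max(3,2) = 2·3 = 6
f[6] = 3·max(3,2) = 3·3 = 9
f[7] = 2·max(5,6) = 2·6 = 12
f[8] = 2·max(6,9) = 2·9 = 18
f[9] = 3·max(6,9) = 3·9 = 27
f[10] = 2·max(8,18) = 2·18 = 36
f[11] = 2·max(9,27) = 2·27 = 54
f[12] = 3·max(9,27) = 3·27 = 81
f[13] = 2·max(11,54) = 2·54 = 108
One optimal split: 3 + 3 + 3 + 2 + 2; product 3·3·3·2·2 = 108.

108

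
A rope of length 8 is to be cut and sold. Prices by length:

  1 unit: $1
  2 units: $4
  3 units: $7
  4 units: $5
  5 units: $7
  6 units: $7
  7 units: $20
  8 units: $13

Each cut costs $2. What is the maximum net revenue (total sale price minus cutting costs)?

19

Let v[k] be the best obtainable value from length k. For each k, try every first piece i and keep the best of price[i] + v[k−i] minus the 2 cut fee when i<k.
v[1] = 1
v[2] = max(1+1-2, 4+0) = 4
v[3] = max(1+4-2, 4+1-2, 7+0) = 7
v[4] = max(1+7-2, 4+4-2, 7+1-2, 5+0) = 6
v[5] = max(1+6-2, 4+7-2, 7+4-2, 5+1-2, 7+0) = 9
v[6] = max(1+9-2, 4+6-2, 7+7-2, 5+4-2, 7+1-2, 7+0) = 12
v[7] = max(1+12-2, 4+9-2, 7+6-2, …, 7+1-2, 20+0) = 20
v[8] = max(1+20-2, 4+12-2, 7+9-2, …, 20+1-2, 13+0) = 19
One optimal plan: pieces 7 + 1 (1 cut) → $21 − $2 = $19.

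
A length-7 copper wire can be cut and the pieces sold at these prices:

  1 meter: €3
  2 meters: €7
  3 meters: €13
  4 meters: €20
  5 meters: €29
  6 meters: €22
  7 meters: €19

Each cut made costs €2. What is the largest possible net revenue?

34

Let r[k] be the best obtainable value from length k. For each k, try every first piece i and keep the best of price[i] + r[k−i] minus the 2 cut fee when i<k.
r[1] = 3
r[2] = 7
r[3] = 13
r[4] = 20
r[5] = 29
r[6] = 30  (first piece 1, then r[5]=29)
r[7] = 34  (first piece 2, then r[5]=29)
One optimal plan: pieces 5 + 2 (1 cut) → €36 − €2 = €34.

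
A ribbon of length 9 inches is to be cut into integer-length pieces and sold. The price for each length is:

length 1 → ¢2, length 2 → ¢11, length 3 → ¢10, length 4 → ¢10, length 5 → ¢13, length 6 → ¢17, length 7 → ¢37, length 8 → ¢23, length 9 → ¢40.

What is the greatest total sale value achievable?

Build r[k] bottom-up: r[k] = max over allowed piece i of (p[i] + r[k−i]).
r[1] = 2
r[2] = max(2+2, 11+0) = 11
r[3] = max(2+11, 11+2, 10+0) = 13
r[4] = max(2+13, 11+11, 10+2, 10+0) = 22
r[5] = max(2+22, 11+13, 10+11, 10+2, 13+0) = 24
r[6] = max(2+24, 11+22, 10+13, 10+11, 13+2, 17+0) = 33
r[7] = max(2+33, 11+24, 10+22, …, 17+2, 37+0) = 37
r[8] = max(2+37, 11+33, 10+24, …, 37+2, 23+0) = 44
r[9] = max(2+44, 11+37, 10+33, …, 23+2, 40+0) = 48
One optimal cutting: 7 + 2 → ¢37 + ¢11 = ¢48.

48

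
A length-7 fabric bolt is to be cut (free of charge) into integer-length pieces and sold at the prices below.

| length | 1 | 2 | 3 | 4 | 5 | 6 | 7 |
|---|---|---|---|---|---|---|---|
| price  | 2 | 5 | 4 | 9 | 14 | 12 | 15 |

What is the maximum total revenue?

Consider every possible first cut. r[k] is the best of p[i]+r[k−i] over all sellable i≤k.
r[1] = 2
r[2] = max(2+2, 5+0) = 5
r[3] = max(2+5, 5+2, 4+0) = 7
r[4] = max(2+7, 5+5, 4+2, 9+0) = 10
r[5] = max(2+10, 5+7, 4+5, 9+2, 14+0) = 14
r[6] = max(2+14, 5+10, 4+7, 9+5, 14+2, 12+0) = 16
r[7] = max(2+16, 5+14, 4+10, …, 12+2, 15+0) = 19
One optimal cutting: 5 + 2 → $14 + $5 = $19.

19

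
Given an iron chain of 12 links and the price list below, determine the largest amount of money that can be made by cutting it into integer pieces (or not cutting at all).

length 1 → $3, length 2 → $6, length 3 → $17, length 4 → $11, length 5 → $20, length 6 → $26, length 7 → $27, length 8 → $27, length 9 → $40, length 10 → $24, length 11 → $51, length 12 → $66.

Consider every possible first cut. best[k] is the best of p[i]+best[k−i] over all sellable i≤k.
best[1] = 3
best[2] = 6  (first piece 1, then best[1]=3)
best[3] = 17
best[4] = 20  (first piece 1, then best[3]=17)
best[5] = 23  (first piece 1, then best[4]=20)
best[6] = 34  (first piece 3, then best[3]=17)
best[7] = 37  (first piece 1, then best[6]=34)
best[8] = 40  (first piece 1, then best[7]=37)
best[9] = 51  (first piece 3, then best[6]=34)
best[10] = 54  (first piece 1, then best[9]=51)
best[11] = 57  (first piece 1, then best[10]=54)
best[12] = 68  (first piece 3, then best[9]=51)
One optimal cutting: 3 + 3 + 3 + 3 → $17 + $17 + $17 + $17 = $68.

68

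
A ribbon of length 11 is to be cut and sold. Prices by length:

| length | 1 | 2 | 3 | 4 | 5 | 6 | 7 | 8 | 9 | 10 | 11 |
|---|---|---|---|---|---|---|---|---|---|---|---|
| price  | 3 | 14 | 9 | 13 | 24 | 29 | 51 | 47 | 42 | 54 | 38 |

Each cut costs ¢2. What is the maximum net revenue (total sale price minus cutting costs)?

75

Let v[k] be the best obtainable value from length k. For each k, try every first piece i and keep the best of price[i] + v[k−i] minus the 2 cut fee when i<k.
v[1] = 3
v[2] = 14
v[3] = 15  (first piece 1, then v[2]=14)
v[4] = 26  (first piece 2, then v[2]=14)
v[5] = 27  (first piece 1, then v[4]=26)
v[6] = 38  (first piece 2, then v[4]=26)
v[7] = 51
v[8] = 52  (first piece 1, then v[7]=51)
v[9] = 63  (first piece 2, then v[7]=51)
v[10] = 64  (first piece 1, then v[9]=63)
v[11] = 75  (first piece 2, then v[9]=63)
One optimal plan: pieces 7 + 2 + 2 (2 cuts) → ¢79 − ¢4 = ¢75.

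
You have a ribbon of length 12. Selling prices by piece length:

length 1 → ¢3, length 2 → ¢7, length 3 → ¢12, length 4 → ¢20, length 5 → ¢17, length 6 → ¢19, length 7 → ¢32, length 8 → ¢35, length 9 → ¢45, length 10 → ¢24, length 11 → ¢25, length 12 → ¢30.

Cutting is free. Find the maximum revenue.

Build v[k] bottom-up: v[k] = max over allowed piece i of (p[i] + v[k−i]).
v[1] = 3
v[2] = max(3+3, 7+0) = 7
v[3] = max(3+7, 7+3, 12+0) = 12
v[4] = max(3+12, 7+7, 12+3, 20+0) = 20
v[5] = max(3+20, 7+12, 12+7, 20+3, 17+0) = 23
v[6] = max(3+23, 7+20, 12+12, 20+7, 17+3, 19+0) = 27
v[7] = max(3+27, 7+23, 12+20, …, 19+3, 32+0) = 32
v[8] = max(3+32, 7+27, 12+23, …, 32+3, 35+0) = 40
v[9] = max(3+40, 7+32, 12+27, …, 35+3, 45+0) = 45
v[10] = max(3+45, 7+40, 12+32, …, 45+3, 24+0) = 48
v[11] = max(3+48, 7+45, 12+40, …, 24+3, 25+0) = 52
v[12] = max(3+52, 7+48, 12+45, …, 25+3, 30+0) = 60
One optimal cutting: 4 + 4 + 4 → ¢20 + ¢20 + ¢20 = ¢60.

60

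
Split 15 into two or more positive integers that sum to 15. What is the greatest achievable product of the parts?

243

Fill g[k] for k=2..15: at each k try every first piece i and multiply by the better of (k−i) uncut or g[k−i].
g[2] = 1*max(1,0) = 1*1 = 1
g[3] = max(1*2, 2*1) = 2
g[4] = max(1*3, 2*2, 3*1) = 4
g[5] = max(1*4, 2*3, 3*2, 4*1) = 6
g[6] = max(1*6, 2*4, 3*3, 4*2, 5*1) = 9
g[7] = max(1*9, 2*6, 3*4, 4*3, 5*2, 6*1) = 12
g[8] = max(1*12, 2*9, 3*6, …, 6*2, 7*1) = 18
g[9] = max(1*18, 2*12, 3*9, …, 7*2, 8*1) = 27
g[10] = max(1*27, 2*18, 3*12, …, 8*2, 9*1) = 36
g[11] = max(1*36, 2*27, 3*18, …, 9*2, 10*1) = 54
g[12] = max(1*54, 2*36, 3*27, …, 10*2, 11*1) = 81
g[13] = max(1*81, 2*54, 3*36, …, 11*2, 12*1) = 108
g[14] = max(1*108, 2*81, 3*54, …, 12*2, 13*1) = 162
g[15] = max(1*162, 2*108, 3*81, …, 13*2, 14*1) = 243
One optimal split: 3 + 3 + 3 + 3 + 3; product 3*3*3*3*3 = 243.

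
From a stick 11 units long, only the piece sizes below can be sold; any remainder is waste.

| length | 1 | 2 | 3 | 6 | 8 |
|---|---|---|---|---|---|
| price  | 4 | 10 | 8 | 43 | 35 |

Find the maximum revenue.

Let r[k] be the best obtainable value from length k. For each k, try every first piece i and keep the best of price[i] + r[k−i].
r[1] = 4
r[2] = max(4+4, 10+0) = 10
r[3] = max(4+10, 10+4, 8+0) = 14
r[4] = max(4+14, 10+10, 8+4) = 20
r[5] = max(4+20, 10+14, 8+10) = 24
r[6] = max(4+24, 10+20, 8+14, 43+0) = 43
r[7] = max(4+43, 10+24, 8+20, 43+4) = 47
r[8] = max(4+47, 10+43, 8+24, 43+10, 35+0) = 53
r[9] = max(4+53, 10+47, 8+43, 43+14, 35+4) = 57
r[10] = max(4+57, 10+53, 8+47, 43+20, 35+10) = 63
r[11] = max(4+63, 10+57, 8+53, 43+24, 35+14) = 67
One optimal cutting: 6 + 2 + 2 + 1 → €67.

67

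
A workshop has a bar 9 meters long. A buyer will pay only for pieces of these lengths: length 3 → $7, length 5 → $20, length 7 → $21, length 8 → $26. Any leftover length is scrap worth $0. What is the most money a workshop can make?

27

Let best[k] be the best obtainable value from length k. For each k, try every first piece i and keep the best of price[i] + best[k−i].
best[1] = 0
best[2] = 0
best[3] = 7
best[4] = 7
best[5] = max(7+0, 20+0) = 20
best[6] = max(7+7, 20+0) = 20
best[7] = max(7+7, 20+0, 21+0) = 21
best[8] = max(7+20, 20+7, 21+0, 26+0) = 27
best[9] = max(7+20, 20+7, 21+0, 26+0) = 27
One optimal cutting: pieces 5 + 3 with 1 meter of scrap → $27.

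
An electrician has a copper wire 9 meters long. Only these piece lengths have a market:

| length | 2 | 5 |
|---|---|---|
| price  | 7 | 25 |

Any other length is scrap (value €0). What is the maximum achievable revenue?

39

Consider every possible first cut. f[k] is the best of p[i]+f[k−i] over all sellable i≤k.
f[1] = 0
f[2] = 7
f[3] = 7
f[4] = 14  (first piece 2, then f[2]=7)
f[5] = 25
f[6] = 25
f[7] = 32  (first piece 2, then f[5]=25)
f[8] = 32
f[9] = 39  (first piece 2, then f[7]=32)
One optimal cutting: 5 + 2 + 2 → €39.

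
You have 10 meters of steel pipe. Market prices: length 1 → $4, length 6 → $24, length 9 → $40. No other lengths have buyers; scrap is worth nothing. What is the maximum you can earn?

Build r[k] bottom-up: r[k] = max over allowed piece i of (p[i] + r[k−i]).
r[1] = 4
r[2] = 8  (first piece 1, then r[1]=4)
r[3] = 12  (first piece 1, then r[2]=8)
r[4] = 16  (first piece 1, then r[3]=12)
r[5] = 20  (first piece 1, then r[4]=16)
r[6] = max(4+20, 24+0) = 24
r[7] = max(4+24, 24+4) = 28
r[8] = max(4+28, 24+8) = 32
r[9] = max(4+32, 24+12, 40+0) = 40
r[10] = max(4+40, 24+16, 40+4) = 44
One optimal cutting: 9 + 1 → $44.

44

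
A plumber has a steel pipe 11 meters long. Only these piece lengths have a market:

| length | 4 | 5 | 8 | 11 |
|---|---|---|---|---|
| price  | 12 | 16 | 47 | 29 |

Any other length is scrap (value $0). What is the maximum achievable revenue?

Consider every possible first cut. r[k] is the best of p[i]+r[k−i] over all sellable i≤k.
r[1] = 0
r[2] = 0
r[3] = 0
r[4] = 12
r[5] = max(12+0, 16+0) = 16
r[6] = max(12+0, 16+0) = 16
r[7] = max(12+0, 16+0) = 16
r[8] = max(12+12, 16+0, 47+0) = 47
r[9] = max(12+16, 16+12, 47+0) = 47
r[10] = max(12+16, 16+16, 47+0) = 47
r[11] = max(12+16, 16+16, 47+0, 29+0) = 47
One optimal cutting: pieces 8 with 3 meters of scrap → $47.

47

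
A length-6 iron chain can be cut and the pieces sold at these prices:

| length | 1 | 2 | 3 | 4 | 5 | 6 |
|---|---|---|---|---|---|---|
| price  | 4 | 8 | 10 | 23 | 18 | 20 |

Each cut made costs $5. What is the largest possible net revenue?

26

Let net[k] be the best obtainable value from length k. For each k, try every first piece i and keep the best of price[i] + net[k−i] minus the 5 cut fee when i<k.
net[1] = 4
net[2] = max(4+4-5, 8+0) = 8
net[3] = max(4+8-5, 8+4-5, 10+0) = 10
net[4] = max(4+10-5, 8+8-5, 10+4-5, 23+0) = 23
net[5] = max(4+23-5, 8+10-5, 10+8-5, 23+4-5, 18+0) = 22
net[6] = max(4+22-5, 8+23-5, 10+10-5, 23+8-5, 18+4-5, 20+0) = 26
One optimal plan: pieces 4 + 2 (1 cut) → $31 − $5 = $26.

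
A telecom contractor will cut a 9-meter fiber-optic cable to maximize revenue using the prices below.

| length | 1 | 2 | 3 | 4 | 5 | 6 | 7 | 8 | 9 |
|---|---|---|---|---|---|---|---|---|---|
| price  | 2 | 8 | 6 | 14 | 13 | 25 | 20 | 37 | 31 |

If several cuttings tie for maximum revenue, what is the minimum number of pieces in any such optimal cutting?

Build r[k] bottom-up: r[k] = max over allowed piece i of (p[i] + r[k−i]).
r[1] = 2
r[2] = 8
r[3] = 10  (first piece 1, then r[2]=8)
r[4] = 16  (first piece 2, then r[2]=8)
r[5] = 18  (first piece 1, then r[4]=16)
r[6] = 25
r[7] = 27  (first piece 1, then r[6]=25)
r[8] = 37
r[9] = 39  (first piece 1, then r[8]=37)
Maximum revenue is $39.
Now minimize piece count subject to staying optimal: for each k, pieces[k] = 1 + min over i with p[i]+r[k−i]=r[k] of pieces[k−i].
pieces[6] = 1
pieces[7] = 2
pieces[8] = 1
pieces[9] = 2

2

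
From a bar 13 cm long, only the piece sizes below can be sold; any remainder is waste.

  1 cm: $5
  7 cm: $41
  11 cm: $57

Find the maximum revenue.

Let best[k] be the best obtainable value from length k. For each k, try every first piece i and keep the best of price[i] + best[k−i].
best[1] = 5
best[2] = 10  (first piece 1, then best[1]=5)
best[3] = 15  (first piece 1, then best[2]=10)
best[4] = 20  (first piece 1, then best[3]=15)
best[5] = 25  (first piece 1, then best[4]=20)
best[6] = 30  (first piece 1, then best[5]=25)
best[7] = max(5+30, 41+0) = 41
best[8] = max(5+41, 41+5) = 46
best[9] = max(5+46, 41+10) = 51
best[10] = max(5+51, 41+15) = 56
best[11] = max(5+56, 41+20, 57+0) = 61
best[12] = max(5+61, 41+25, 57+5) = 66
best[13] = max(5+66, 41+30, 57+10) = 71
One optimal cutting: 7 + 1 + 1 + 1 + 1 + 1 + 1 → $71.

71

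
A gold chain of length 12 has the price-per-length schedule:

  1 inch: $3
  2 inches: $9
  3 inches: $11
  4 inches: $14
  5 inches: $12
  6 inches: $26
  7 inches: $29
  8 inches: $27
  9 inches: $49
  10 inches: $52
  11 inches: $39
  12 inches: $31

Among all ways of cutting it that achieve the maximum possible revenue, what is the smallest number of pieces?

2

Consider every possible first cut. r[k] is the best of p[i]+r[k−i] over all sellable i≤k.
r[1] = 3
r[2] = max(3+3, 9+0) = 9
r[3] = max(3+9, 9+3, 11+0) = 12
r[4] = max(3+12, 9+9, 11+3, 14+0) = 18
r[5] = max(3+18, 9+12, 11+9, 14+3, 12+0) = 21
r[6] = max(3+21, 9+18, 11+12, 14+9, 12+3, 26+0) = 27
r[7] = max(3+27, 9+21, 11+18, …, 26+3, 29+0) = 30
r[8] = max(3+30, 9+27, 11+21, …, 29+3, 27+0) = 36
r[9] = max(3+36, 9+30, 11+27, …, 27+3, 49+0) = 49
r[10] = max(3+49, 9+36, 11+30, …, 49+3, 52+0) = 52
r[11] = max(3+52, 9+49, 11+36, …, 52+3, 39+0) = 58
r[12] = max(3+58, 9+52, 11+49, …, 39+3, 31+0) = 61
Maximum revenue is $61.
Now minimize piece count subject to staying optimal: for each k, pieces[k] = 1 + min over i with p[i]+r[k−i]=r[k] of pieces[k−i].
pieces[9] = 1
pieces[10] = 1
pieces[11] = 2
pieces[12] = 2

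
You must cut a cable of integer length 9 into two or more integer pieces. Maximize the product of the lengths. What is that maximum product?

Let g[k] be the best product for length k (with at least one cut). For each first piece i, the rest contributes max(k−i, g[k−i]).
Small cases: g[2]=1, g[3]=2, g[4]=4.
g[5] = max(1*4, 2*3, 3*2, 4*1) = 6
g[6] = max(1*6, 2*4, 3*3, 4*2, 5*1) = 9
g[7] = max(1*9, 2*6, 3*4, 4*3, 5*2, 6*1) = 12
g[8] = max(1*12, 2*9, 3*6, …, 6*2, 7*1) = 18
g[9] = max(1*18, 2*12, 3*9, …, 7*2, 8*1) = 27
One optimal split: 3 + 3 + 3; product 3*3*3 = 27.

27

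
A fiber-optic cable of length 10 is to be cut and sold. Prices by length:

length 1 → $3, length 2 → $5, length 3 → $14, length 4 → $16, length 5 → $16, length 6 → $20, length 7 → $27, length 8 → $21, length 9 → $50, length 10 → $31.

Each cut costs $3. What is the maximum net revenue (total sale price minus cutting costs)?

50

Consider every possible first cut. v[k] is the best of p[i]+v[k−i] over all sellable i≤k, charging 3 whenever i<k.
v[1] = 3
v[2] = 5
v[3] = 14
v[4] = 16
v[5] = 16  (first piece 1, then v[4]=16)
v[6] = 25  (first piece 3, then v[3]=14)
v[7] = 27  (first piece 3, then v[4]=16)
v[8] = 29  (first piece 4, then v[4]=16)
v[9] = 50
v[10] = 50  (first piece 1, then v[9]=50)
One optimal plan: pieces 9 + 1 (1 cut) → $53 − $3 = $50.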